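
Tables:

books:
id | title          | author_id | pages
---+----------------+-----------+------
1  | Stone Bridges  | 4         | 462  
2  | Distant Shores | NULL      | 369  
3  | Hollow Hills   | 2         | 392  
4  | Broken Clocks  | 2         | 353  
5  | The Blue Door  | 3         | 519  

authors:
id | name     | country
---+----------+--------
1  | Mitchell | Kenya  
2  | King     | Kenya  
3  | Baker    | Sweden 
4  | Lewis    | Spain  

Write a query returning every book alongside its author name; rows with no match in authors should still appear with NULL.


LEFT JOIN keeps every row from books (the left table); where author_id has no match in authors, the author columns become NULL. Walk through each book:
  - book 1 (Stone Bridges): author_id=4 -> matches Lewis
  - book 2 (Distant Shores): author_id=NULL, no match -> kept with NULL
  - book 3 (Hollow Hills): author_id=2 -> matches King
  - book 4 (Broken Clocks): author_id=2 -> matches King
  - book 5 (The Blue Door): author_id=3 -> matches Baker
All 5 rows appear; 1 has NULL author.

SQL:
SELECT a.title, b.name AS author
FROM books a
LEFT JOIN authors b ON a.author_id = b.id

Result:
title          | author
---------------+-------
Stone Bridges  | Lewis 
Distant Shores | NULL  
Hollow Hills   | King  
Broken Clocks  | King  
The Blue Door  | Baker 


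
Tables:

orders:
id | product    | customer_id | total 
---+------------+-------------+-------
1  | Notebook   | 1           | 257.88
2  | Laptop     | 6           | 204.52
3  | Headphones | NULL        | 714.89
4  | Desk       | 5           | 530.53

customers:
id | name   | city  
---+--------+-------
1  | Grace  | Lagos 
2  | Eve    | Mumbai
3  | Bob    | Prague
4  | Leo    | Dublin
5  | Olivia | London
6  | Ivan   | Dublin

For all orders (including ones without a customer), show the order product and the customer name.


LEFT JOIN keeps every row from orders (the left table); where customer_id has no match in customers, the customer columns become NULL. Walk through each order:
  - order 1 (Notebook): customer_id=1 -> matches Grace
  - order 2 (Laptop): customer_id=6 -> matches Ivan
  - order 3 (Headphones): customer_id=NULL, no match -> kept with NULL
  - order 4 (Desk): customer_id=5 -> matches Olivia
All 4 rows appear; 1 has NULL customer.

SQL:
SELECT a.product, b.name AS customer
FROM orders a
LEFT JOIN customers b ON a.customer_id = b.id

Result:
product    | customer
-----------+---------
Notebook   | Grace   
Laptop     | Ivan    
Headphones | NULL    
Desk       | Olivia  


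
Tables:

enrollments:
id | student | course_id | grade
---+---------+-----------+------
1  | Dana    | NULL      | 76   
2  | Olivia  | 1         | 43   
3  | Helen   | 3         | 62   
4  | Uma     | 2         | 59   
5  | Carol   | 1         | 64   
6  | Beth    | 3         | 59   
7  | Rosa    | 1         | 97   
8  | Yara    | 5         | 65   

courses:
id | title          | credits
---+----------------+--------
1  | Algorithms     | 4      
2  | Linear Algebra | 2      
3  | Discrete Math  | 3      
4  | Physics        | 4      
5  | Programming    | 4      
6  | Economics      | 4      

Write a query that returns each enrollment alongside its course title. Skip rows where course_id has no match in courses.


INNER JOIN keeps only enrollments rows whose course_id matches an id in courses. Walk through each enrollment:
  - enrollment 1 (Dana): course_id=NULL, no match -> dropped
  - enrollment 2 (Olivia): course_id=1 -> matches Algorithms
  - enrollment 3 (Helen): course_id=3 -> matches Discrete Math
  - enrollment 4 (Uma): course_id=2 -> matches Linear Algebra
  - enrollment 5 (Carol): course_id=1 -> matches Algorithms
  - enrollment 6 (Beth): course_id=3 -> matches Discrete Math
  - enrollment 7 (Rosa): course_id=1 -> matches Algorithms
  - enrollment 8 (Yara): course_id=5 -> matches Programming
So 1 of 8 rows is dropped.

SQL:
SELECT a.student, b.title AS course
FROM enrollments a
INNER JOIN courses b ON a.course_id = b.id

Result:
student | course        
--------+---------------
Olivia  | Algorithms    
Helen   | Discrete Math 
Uma     | Linear Algebra
Carol   | Algorithms    
Beth    | Discrete Math 
Rosa    | Algorithms    
Yara    | Programming   


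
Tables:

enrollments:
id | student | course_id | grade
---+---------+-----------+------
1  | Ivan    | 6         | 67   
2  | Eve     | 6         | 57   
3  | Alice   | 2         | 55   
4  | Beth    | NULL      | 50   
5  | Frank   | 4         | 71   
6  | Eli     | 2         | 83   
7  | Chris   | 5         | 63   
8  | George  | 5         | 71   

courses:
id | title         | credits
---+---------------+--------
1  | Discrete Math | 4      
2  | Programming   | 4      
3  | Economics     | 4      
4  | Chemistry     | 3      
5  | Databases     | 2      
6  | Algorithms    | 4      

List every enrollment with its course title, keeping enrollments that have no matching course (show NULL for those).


LEFT JOIN keeps every row from enrollments (the left table); where course_id has no match in courses, the course columns become NULL. Walk through each enrollment:
  - enrollment 1 (Ivan): course_id=6 -> matches Algorithms
  - enrollment 2 (Eve): course_id=6 -> matches Algorithms
  - enrollment 3 (Alice): course_id=2 -> matches Programming
  - enrollment 4 (Beth): course_id=NULL, no match -> kept with NULL
  - enrollment 5 (Frank): course_id=4 -> matches Chemistry
  - enrollment 6 (Eli): course_id=2 -> matches Programming
  - enrollment 7 (Chris): course_id=5 -> matches Databases
  - enrollment 8 (George): course_id=5 -> matches Databases
All 8 rows appear; 1 has NULL course.

SQL:
SELECT a.student, b.title AS course
FROM enrollments a
LEFT JOIN courses b ON a.course_id = b.id

Result:
student | course     
--------+------------
Ivan    | Algorithms 
Eve     | Algorithms 
Alice   | Programming
Beth    | NULL       
Frank   | Chemistry  
Eli     | Programming
Chris   | Databases  
George  | Databases  


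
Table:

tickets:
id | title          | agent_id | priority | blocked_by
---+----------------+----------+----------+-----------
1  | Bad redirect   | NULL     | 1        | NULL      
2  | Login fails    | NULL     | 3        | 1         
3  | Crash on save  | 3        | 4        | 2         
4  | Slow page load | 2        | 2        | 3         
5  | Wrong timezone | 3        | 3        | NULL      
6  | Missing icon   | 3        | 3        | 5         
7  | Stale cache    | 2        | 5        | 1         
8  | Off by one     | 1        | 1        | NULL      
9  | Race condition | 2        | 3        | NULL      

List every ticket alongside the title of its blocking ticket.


This is a self-join: tickets is joined to a second copy of itself, matching each row's blocked_by to another row's id. Use LEFT JOIN so rows with blocked_by=NULL are kept.
  - ticket 1 (Bad redirect): blocked_by=NULL -> NULL
  - ticket 2 (Login fails): blocked_by=1 -> Bad redirect
  - ticket 3 (Crash on save): blocked_by=2 -> Login fails
  - ticket 4 (Slow page load): blocked_by=3 -> Crash on save
  - ticket 5 (Wrong timezone): blocked_by=NULL -> NULL
  - ticket 6 (Missing icon): blocked_by=5 -> Wrong timezone
  - ticket 7 (Stale cache): blocked_by=1 -> Bad redirect
  - ticket 8 (Off by one): blocked_by=NULL -> NULL
  - ticket 9 (Race condition): blocked_by=NULL -> NULL

SQL:
SELECT a.title AS item, b.title AS blocked_by
FROM tickets a
LEFT JOIN tickets b ON a.blocked_by = b.id

Result:
item           | blocked_by    
---------------+---------------
Bad redirect   | NULL          
Login fails    | Bad redirect  
Crash on save  | Login fails   
Slow page load | Crash on save 
Wrong timezone | NULL          
Missing icon   | Wrong timezone
Stale cache    | Bad redirect  
Off by one     | NULL          
Race condition | NULL          


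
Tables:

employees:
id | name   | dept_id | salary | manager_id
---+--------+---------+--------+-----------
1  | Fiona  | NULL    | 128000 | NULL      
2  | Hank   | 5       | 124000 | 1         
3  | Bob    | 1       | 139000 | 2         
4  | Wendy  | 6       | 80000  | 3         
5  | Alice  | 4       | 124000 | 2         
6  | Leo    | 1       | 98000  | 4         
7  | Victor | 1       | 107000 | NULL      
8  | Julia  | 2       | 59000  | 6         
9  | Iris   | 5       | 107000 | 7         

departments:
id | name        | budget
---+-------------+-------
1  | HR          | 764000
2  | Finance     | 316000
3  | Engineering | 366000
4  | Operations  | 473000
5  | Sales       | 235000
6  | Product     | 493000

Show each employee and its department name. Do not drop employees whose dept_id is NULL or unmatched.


LEFT JOIN keeps every row from employees (the left table); where dept_id has no match in departments, the department columns become NULL. Walk through each employee:
  - employee 1 (Fiona): dept_id=NULL, no match -> kept with NULL
  - employee 2 (Hank): dept_id=5 -> matches Sales
  - employee 3 (Bob): dept_id=1 -> matches HR
  - employee 4 (Wendy): dept_id=6 -> matches Product
  - employee 5 (Alice): dept_id=4 -> matches Operations
  - employee 6 (Leo): dept_id=1 -> matches HR
  - employee 7 (Victor): dept_id=1 -> matches HR
  - employee 8 (Julia): dept_id=2 -> matches Finance
  - employee 9 (Iris): dept_id=5 -> matches Sales
All 9 rows appear; 1 has NULL department.

SQL:
SELECT a.name, b.name AS department
FROM employees a
LEFT JOIN departments b ON a.dept_id = b.id

Result:
name   | department
-------+-----------
Fiona  | NULL      
Hank   | Sales     
Bob    | HR        
Wendy  | Product   
Alice  | Operations
Leo    | HR        
Victor | HR        
Julia  | Finance   
Iris   | Sales     


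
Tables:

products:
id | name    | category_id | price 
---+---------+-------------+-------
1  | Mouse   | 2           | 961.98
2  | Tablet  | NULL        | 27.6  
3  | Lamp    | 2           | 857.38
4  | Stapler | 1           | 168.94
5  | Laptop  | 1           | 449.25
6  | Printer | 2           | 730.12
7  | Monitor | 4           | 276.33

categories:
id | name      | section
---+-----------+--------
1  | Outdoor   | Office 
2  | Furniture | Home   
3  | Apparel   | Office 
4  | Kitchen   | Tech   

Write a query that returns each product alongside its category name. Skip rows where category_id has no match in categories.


INNER JOIN keeps only products rows whose category_id matches an id in categories. Walk through each product:
  - product 1 (Mouse): category_id=2 -> matches Furniture
  - product 2 (Tablet): category_id=NULL, no match -> dropped
  - product 3 (Lamp): category_id=2 -> matches Furniture
  - product 4 (Stapler): category_id=1 -> matches Outdoor
  - product 5 (Laptop): category_id=1 -> matches Outdoor
  - product 6 (Printer): category_id=2 -> matches Furniture
  - product 7 (Monitor): category_id=4 -> matches Kitchen
So 1 of 7 rows is dropped.

SQL:
SELECT a.name, b.name AS category
FROM products a
INNER JOIN categories b ON a.category_id = b.id

Result:
name    | category 
--------+----------
Mouse   | Furniture
Lamp    | Furniture
Stapler | Outdoor  
Laptop  | Outdoor  
Printer | Furniture
Monitor | Kitchen  


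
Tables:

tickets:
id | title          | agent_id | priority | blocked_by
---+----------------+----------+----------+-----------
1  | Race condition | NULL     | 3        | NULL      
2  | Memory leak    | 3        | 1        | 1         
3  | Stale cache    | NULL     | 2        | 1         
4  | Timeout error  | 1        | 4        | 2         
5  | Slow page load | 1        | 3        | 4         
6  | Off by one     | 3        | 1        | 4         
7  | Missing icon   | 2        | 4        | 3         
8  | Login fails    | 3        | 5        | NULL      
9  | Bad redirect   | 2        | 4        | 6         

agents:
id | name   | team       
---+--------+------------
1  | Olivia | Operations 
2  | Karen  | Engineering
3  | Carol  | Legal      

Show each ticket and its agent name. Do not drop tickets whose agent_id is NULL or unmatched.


LEFT JOIN keeps every row from tickets (the left table); where agent_id has no match in agents, the agent columns become NULL. Walk through each ticket:
  - ticket 1 (Race condition): agent_id=NULL, no match -> kept with NULL
  - ticket 2 (Memory leak): agent_id=3 -> matches Carol
  - ticket 3 (Stale cache): agent_id=NULL, no match -> kept with NULL
  - ticket 4 (Timeout error): agent_id=1 -> matches Olivia
  - ticket 5 (Slow page load): agent_id=1 -> matches Olivia
  - ticket 6 (Off by one): agent_id=3 -> matches Carol
  - ticket 7 (Missing icon): agent_id=2 -> matches Karen
  - ticket 8 (Login fails): agent_id=3 -> matches Carol
  - ticket 9 (Bad redirect): agent_id=2 -> matches Karen
All 9 rows appear; 2 have NULL agent.

SQL:
SELECT a.title, b.name AS agent
FROM tickets a
LEFT JOIN agents b ON a.agent_id = b.id

Result:
title          | agent 
---------------+-------
Race condition | NULL  
Memory leak    | Carol 
Stale cache    | NULL  
Timeout error  | Olivia
Slow page load | Olivia
Off by one     | Carol 
Missing icon   | Karen 
Login fails    | Carol 
Bad redirect   | Karen 


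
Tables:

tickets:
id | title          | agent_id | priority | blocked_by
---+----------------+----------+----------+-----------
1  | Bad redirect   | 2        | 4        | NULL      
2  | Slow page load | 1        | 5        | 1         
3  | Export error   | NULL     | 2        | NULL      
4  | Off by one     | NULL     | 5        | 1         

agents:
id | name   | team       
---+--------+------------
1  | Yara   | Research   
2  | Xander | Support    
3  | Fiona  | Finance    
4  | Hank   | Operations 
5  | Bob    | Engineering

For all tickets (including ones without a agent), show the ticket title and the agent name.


LEFT JOIN keeps every row from tickets (the left table); where agent_id has no match in agents, the agent columns become NULL. Walk through each ticket:
  - ticket 1 (Bad redirect): agent_id=2 -> matches Xander
  - ticket 2 (Slow page load): agent_id=1 -> matches Yara
  - ticket 3 (Export error): agent_id=NULL, no match -> kept with NULL
  - ticket 4 (Off by one): agent_id=NULL, no match -> kept with NULL
All 4 rows appear; 2 have NULL agent.

SQL:
SELECT a.title, b.name AS agent
FROM tickets a
LEFT JOIN agents b ON a.agent_id = b.id

Result:
title          | agent 
---------------+-------
Bad redirect   | Xander
Slow page load | Yara  
Export error   | NULL  
Off by one     | NULL  


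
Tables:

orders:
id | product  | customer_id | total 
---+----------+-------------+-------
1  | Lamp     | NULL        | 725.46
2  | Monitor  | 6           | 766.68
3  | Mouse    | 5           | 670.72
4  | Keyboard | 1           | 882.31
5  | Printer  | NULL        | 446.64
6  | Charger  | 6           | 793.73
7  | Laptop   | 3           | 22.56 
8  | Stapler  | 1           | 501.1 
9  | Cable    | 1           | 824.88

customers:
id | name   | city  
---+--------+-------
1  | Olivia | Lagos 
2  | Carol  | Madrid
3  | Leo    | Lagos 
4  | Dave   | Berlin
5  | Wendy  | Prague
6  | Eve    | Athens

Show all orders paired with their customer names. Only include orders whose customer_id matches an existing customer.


INNER JOIN keeps only orders rows whose customer_id matches an id in customers. Walk through each order:
  - order 1 (Lamp): customer_id=NULL, no match -> dropped
  - order 2 (Monitor): customer_id=6 -> matches Eve
  - order 3 (Mouse): customer_id=5 -> matches Wendy
  - order 4 (Keyboard): customer_id=1 -> matches Olivia
  - order 5 (Printer): customer_id=NULL, no match -> dropped
  - order 6 (Charger): customer_id=6 -> matches Eve
  - order 7 (Laptop): customer_id=3 -> matches Leo
  - order 8 (Stapler): customer_id=1 -> matches Olivia
  - order 9 (Cable): customer_id=1 -> matches Olivia
So 2 of 9 rows are dropped.

SQL:
SELECT a.product, b.name AS customer
FROM orders a
INNER JOIN customers b ON a.customer_id = b.id

Result:
product  | customer
---------+---------
Monitor  | Eve     
Mouse    | Wendy   
Keyboard | Olivia  
Charger  | Eve     
Laptop   | Leo     
Stapler  | Olivia  
Cable    | Olivia  


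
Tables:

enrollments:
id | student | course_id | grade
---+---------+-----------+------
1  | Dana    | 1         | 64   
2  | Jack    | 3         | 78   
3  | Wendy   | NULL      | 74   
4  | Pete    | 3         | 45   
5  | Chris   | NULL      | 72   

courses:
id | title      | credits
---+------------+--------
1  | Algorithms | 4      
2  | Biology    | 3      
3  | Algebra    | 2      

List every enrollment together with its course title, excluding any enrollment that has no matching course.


INNER JOIN keeps only enrollments rows whose course_id matches an id in courses. Walk through each enrollment:
  - enrollment 1 (Dana): course_id=1 -> matches Algorithms
  - enrollment 2 (Jack): course_id=3 -> matches Algebra
  - enrollment 3 (Wendy): course_id=NULL, no match -> dropped
  - enrollment 4 (Pete): course_id=3 -> matches Algebra
  - enrollment 5 (Chris): course_id=NULL, no match -> dropped
So 2 of 5 rows are dropped.

SQL:
SELECT a.student, b.title AS course
FROM enrollments a
INNER JOIN courses b ON a.course_id = b.id

Result:
student | course    
--------+-----------
Dana    | Algorithms
Jack    | Algebra   
Pete    | Algebra   


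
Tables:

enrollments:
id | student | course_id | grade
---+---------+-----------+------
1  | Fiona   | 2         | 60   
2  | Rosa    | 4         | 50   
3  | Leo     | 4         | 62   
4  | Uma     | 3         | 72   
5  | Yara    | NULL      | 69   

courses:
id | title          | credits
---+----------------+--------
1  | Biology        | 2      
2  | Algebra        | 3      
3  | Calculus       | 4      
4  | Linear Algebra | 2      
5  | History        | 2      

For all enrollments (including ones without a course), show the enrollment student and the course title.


LEFT JOIN keeps every row from enrollments (the left table); where course_id has no match in courses, the course columns become NULL. Walk through each enrollment:
  - enrollment 1 (Fiona): course_id=2 -> matches Algebra
  - enrollment 2 (Rosa): course_id=4 -> matches Linear Algebra
  - enrollment 3 (Leo): course_id=4 -> matches Linear Algebra
  - enrollment 4 (Uma): course_id=3 -> matches Calculus
  - enrollment 5 (Yara): course_id=NULL, no match -> kept with NULL
All 5 rows appear; 1 has NULL course.

SQL:
SELECT a.student, b.title AS course
FROM enrollments a
LEFT JOIN courses b ON a.course_id = b.id

Result:
student | course        
--------+---------------
Fiona   | Algebra       
Rosa    | Linear Algebra
Leo     | Linear Algebra
Uma     | Calculus      
Yara    | NULL          


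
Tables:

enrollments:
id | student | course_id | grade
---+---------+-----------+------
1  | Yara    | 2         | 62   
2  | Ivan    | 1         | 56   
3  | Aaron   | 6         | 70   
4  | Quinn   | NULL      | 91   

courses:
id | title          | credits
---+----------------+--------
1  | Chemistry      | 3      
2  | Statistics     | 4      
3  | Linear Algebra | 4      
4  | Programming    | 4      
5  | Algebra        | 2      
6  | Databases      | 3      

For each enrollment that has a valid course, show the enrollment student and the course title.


INNER JOIN keeps only enrollments rows whose course_id matches an id in courses. Walk through each enrollment:
  - enrollment 1 (Yara): course_id=2 -> matches Statistics
  - enrollment 2 (Ivan): course_id=1 -> matches Chemistry
  - enrollment 3 (Aaron): course_id=6 -> matches Databases
  - enrollment 4 (Quinn): course_id=NULL, no match -> dropped
So 1 of 4 rows is dropped.

SQL:
SELECT a.student, b.title AS course
FROM enrollments a
INNER JOIN courses b ON a.course_id = b.id

Result:
student | course    
--------+-----------
Yara    | Statistics
Ivan    | Chemistry 
Aaron   | Databases 


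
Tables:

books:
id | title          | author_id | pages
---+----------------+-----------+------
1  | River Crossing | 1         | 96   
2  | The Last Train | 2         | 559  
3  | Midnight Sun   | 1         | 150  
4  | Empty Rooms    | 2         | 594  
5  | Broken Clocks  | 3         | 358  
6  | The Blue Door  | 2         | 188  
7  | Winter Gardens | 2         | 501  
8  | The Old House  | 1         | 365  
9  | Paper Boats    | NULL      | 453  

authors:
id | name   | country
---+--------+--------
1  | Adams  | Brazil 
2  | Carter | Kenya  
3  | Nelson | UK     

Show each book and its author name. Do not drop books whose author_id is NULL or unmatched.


LEFT JOIN keeps every row from books (the left table); where author_id has no match in authors, the author columns become NULL. Walk through each book:
  - book 1 (River Crossing): author_id=1 -> matches Adams
  - book 2 (The Last Train): author_id=2 -> matches Carter
  - book 3 (Midnight Sun): author_id=1 -> matches Adams
  - book 4 (Empty Rooms): author_id=2 -> matches Carter
  - book 5 (Broken Clocks): author_id=3 -> matches Nelson
  - book 6 (The Blue Door): author_id=2 -> matches Carter
  - book 7 (Winter Gardens): author_id=2 -> matches Carter
  - book 8 (The Old House): author_id=1 -> matches Adams
  - book 9 (Paper Boats): author_id=NULL, no match -> kept with NULL
All 9 rows appear; 1 has NULL author.

SQL:
SELECT a.title, b.name AS author
FROM books a
LEFT JOIN authors b ON a.author_id = b.id

Result:
title          | author
---------------+-------
River Crossing | Adams 
The Last Train | Carter
Midnight Sun   | Adams 
Empty Rooms    | Carter
Broken Clocks  | Nelson
The Blue Door  | Carter
Winter Gardens | Carter
The Old House  | Adams 
Paper Boats    | NULL  


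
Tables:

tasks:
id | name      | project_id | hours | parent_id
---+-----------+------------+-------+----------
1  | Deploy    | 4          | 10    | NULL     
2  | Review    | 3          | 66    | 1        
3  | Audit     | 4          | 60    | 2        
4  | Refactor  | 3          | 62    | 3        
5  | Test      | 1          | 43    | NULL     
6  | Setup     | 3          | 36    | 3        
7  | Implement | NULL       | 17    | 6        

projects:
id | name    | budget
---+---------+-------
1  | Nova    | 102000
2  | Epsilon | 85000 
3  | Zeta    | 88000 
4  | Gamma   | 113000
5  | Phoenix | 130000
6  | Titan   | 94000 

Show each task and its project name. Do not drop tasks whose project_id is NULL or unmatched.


LEFT JOIN keeps every row from tasks (the left table); where project_id has no match in projects, the project columns become NULL. Walk through each task:
  - task 1 (Deploy): project_id=4 -> matches Gamma
  - task 2 (Review): project_id=3 -> matches Zeta
  - task 3 (Audit): project_id=4 -> matches Gamma
  - task 4 (Refactor): project_id=3 -> matches Zeta
  - task 5 (Test): project_id=1 -> matches Nova
  - task 6 (Setup): project_id=3 -> matches Zeta
  - task 7 (Implement): project_id=NULL, no match -> kept with NULL
All 7 rows appear; 1 has NULL project.

SQL:
SELECT a.name, b.name AS project
FROM tasks a
LEFT JOIN projects b ON a.project_id = b.id

Result:
name      | project
----------+--------
Deploy    | Gamma  
Review    | Zeta   
Audit     | Gamma  
Refactor  | Zeta   
Test      | Nova   
Setup     | Zeta   
Implement | NULL   


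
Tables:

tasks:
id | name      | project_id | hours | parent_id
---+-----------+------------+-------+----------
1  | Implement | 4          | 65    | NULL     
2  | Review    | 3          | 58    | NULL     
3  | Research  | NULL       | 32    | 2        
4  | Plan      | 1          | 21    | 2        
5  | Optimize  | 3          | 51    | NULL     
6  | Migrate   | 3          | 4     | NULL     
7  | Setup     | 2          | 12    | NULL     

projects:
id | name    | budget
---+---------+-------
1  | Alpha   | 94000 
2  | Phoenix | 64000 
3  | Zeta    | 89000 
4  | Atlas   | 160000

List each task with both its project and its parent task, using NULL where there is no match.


Two LEFT JOINs from the same base table tasks: one to projects via project_id, one to tasks itself via parent_id. Both are LEFT so every task is preserved.
Match against projects:
  - task 1 (Implement): project_id=4 -> matches Atlas
  - task 2 (Review): project_id=3 -> matches Zeta
  - task 3 (Research): project_id=NULL, no match -> kept with NULL
  - task 4 (Plan): project_id=1 -> matches Alpha
  - task 5 (Optimize): project_id=3 -> matches Zeta
  - task 6 (Migrate): project_id=3 -> matches Zeta
  - task 7 (Setup): project_id=2 -> matches Phoenix
Match against tasks (self):
  - task 1 (Implement): parent_id=NULL -> NULL
  - task 2 (Review): parent_id=NULL -> NULL
  - task 3 (Research): parent_id=2 -> Review
  - task 4 (Plan): parent_id=2 -> Review
  - task 5 (Optimize): parent_id=NULL -> NULL
  - task 6 (Migrate): parent_id=NULL -> NULL
  - task 7 (Setup): parent_id=NULL -> NULL

SQL:
SELECT a.name, b.name AS project, c.name AS parent
FROM tasks a
LEFT JOIN projects b ON a.project_id = b.id
LEFT JOIN tasks c ON a.parent_id = c.id

Result:
name      | project | parent
----------+---------+-------
Implement | Atlas   | NULL  
Review    | Zeta    | NULL  
Research  | NULL    | Review
Plan      | Alpha   | Review
Optimize  | Zeta    | NULL  
Migrate   | Zeta    | NULL  
Setup     | Phoenix | NULL  


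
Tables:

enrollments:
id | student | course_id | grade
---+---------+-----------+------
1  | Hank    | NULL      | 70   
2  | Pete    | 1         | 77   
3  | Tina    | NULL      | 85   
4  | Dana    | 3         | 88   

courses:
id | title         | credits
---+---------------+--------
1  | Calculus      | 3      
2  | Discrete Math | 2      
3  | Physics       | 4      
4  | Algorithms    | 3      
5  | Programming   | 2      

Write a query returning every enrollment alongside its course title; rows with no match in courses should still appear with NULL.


LEFT JOIN keeps every row from enrollments (the left table); where course_id has no match in courses, the course columns become NULL. Walk through each enrollment:
  - enrollment 1 (Hank): course_id=NULL, no match -> kept with NULL
  - enrollment 2 (Pete): course_id=1 -> matches Calculus
  - enrollment 3 (Tina): course_id=NULL, no match -> kept with NULL
  - enrollment 4 (Dana): course_id=3 -> matches Physics
All 4 rows appear; 2 have NULL course.

SQL:
SELECT a.student, b.title AS course
FROM enrollments a
LEFT JOIN courses b ON a.course_id = b.id

Result:
student | course  
--------+---------
Hank    | NULL    
Pete    | Calculus
Tina    | NULL    
Dana    | Physics 


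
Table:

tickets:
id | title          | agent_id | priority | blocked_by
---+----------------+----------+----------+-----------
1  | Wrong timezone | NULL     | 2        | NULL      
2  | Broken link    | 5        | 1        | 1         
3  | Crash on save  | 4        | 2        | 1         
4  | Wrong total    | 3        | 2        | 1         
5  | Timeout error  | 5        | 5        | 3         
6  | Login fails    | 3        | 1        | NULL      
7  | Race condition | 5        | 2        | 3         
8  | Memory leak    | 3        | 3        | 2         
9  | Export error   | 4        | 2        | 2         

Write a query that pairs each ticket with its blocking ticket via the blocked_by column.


This is a self-join: tickets is joined to a second copy of itself, matching each row's blocked_by to another row's id. Use LEFT JOIN so rows with blocked_by=NULL are kept.
  - ticket 1 (Wrong timezone): blocked_by=NULL -> NULL
  - ticket 2 (Broken link): blocked_by=1 -> Wrong timezone
  - ticket 3 (Crash on save): blocked_by=1 -> Wrong timezone
  - ticket 4 (Wrong total): blocked_by=1 -> Wrong timezone
  - ticket 5 (Timeout error): blocked_by=3 -> Crash on save
  - ticket 6 (Login fails): blocked_by=NULL -> NULL
  - ticket 7 (Race condition): blocked_by=3 -> Crash on save
  - ticket 8 (Memory leak): blocked_by=2 -> Broken link
  - ticket 9 (Export error): blocked_by=2 -> Broken link

SQL:
SELECT a.title AS item, b.title AS blocked_by
FROM tickets a
LEFT JOIN tickets b ON a.blocked_by = b.id

Result:
item           | blocked_by    
---------------+---------------
Wrong timezone | NULL          
Broken link    | Wrong timezone
Crash on save  | Wrong timezone
Wrong total    | Wrong timezone
Timeout error  | Crash on save 
Login fails    | NULL          
Race condition | Crash on save 
Memory leak    | Broken link   
Export error   | Broken link   


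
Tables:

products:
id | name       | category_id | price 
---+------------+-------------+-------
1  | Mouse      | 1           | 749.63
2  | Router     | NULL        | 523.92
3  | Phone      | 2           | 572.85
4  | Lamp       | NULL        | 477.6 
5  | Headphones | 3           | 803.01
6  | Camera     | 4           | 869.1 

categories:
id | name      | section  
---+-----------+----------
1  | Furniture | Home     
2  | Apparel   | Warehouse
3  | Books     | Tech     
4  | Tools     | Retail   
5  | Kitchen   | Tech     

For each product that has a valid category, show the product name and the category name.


INNER JOIN keeps only products rows whose category_id matches an id in categories. Walk through each product:
  - product 1 (Mouse): category_id=1 -> matches Furniture
  - product 2 (Router): category_id=NULL, no match -> dropped
  - product 3 (Phone): category_id=2 -> matches Apparel
  - product 4 (Lamp): category_id=NULL, no match -> dropped
  - product 5 (Headphones): category_id=3 -> matches Books
  - product 6 (Camera): category_id=4 -> matches Tools
So 2 of 6 rows are dropped.

SQL:
SELECT a.name, b.name AS category
FROM products a
INNER JOIN categories b ON a.category_id = b.id

Result:
name       | category 
-----------+----------
Mouse      | Furniture
Phone      | Apparel  
Headphones | Books    
Camera     | Tools    


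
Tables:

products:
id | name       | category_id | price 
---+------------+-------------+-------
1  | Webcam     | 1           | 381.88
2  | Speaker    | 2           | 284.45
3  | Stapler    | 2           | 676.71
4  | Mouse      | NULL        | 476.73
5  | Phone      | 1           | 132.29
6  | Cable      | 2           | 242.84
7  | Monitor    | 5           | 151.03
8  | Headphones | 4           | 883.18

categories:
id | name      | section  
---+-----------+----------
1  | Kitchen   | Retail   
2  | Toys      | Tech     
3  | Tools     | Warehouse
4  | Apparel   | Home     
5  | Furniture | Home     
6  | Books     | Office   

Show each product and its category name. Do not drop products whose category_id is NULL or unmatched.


LEFT JOIN keeps every row from products (the left table); where category_id has no match in categories, the category columns become NULL. Walk through each product:
  - product 1 (Webcam): category_id=1 -> matches Kitchen
  - product 2 (Speaker): category_id=2 -> matches Toys
  - product 3 (Stapler): category_id=2 -> matches Toys
  - product 4 (Mouse): category_id=NULL, no match -> kept with NULL
  - product 5 (Phone): category_id=1 -> matches Kitchen
  - product 6 (Cable): category_id=2 -> matches Toys
  - product 7 (Monitor): category_id=5 -> matches Furniture
  - product 8 (Headphones): category_id=4 -> matches Apparel
All 8 rows appear; 1 has NULL category.

SQL:
SELECT a.name, b.name AS category
FROM products a
LEFT JOIN categories b ON a.category_id = b.id

Result:
name       | category 
-----------+----------
Webcam     | Kitchen  
Speaker    | Toys     
Stapler    | Toys     
Mouse      | NULL     
Phone      | Kitchen  
Cable      | Toys     
Monitor    | Furniture
Headphones | Apparel  


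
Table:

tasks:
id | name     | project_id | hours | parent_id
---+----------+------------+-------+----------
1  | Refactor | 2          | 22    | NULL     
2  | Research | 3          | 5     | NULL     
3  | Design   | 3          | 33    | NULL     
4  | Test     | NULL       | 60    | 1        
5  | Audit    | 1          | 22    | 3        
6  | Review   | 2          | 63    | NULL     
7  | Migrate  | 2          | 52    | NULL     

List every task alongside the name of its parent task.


This is a self-join: tasks is joined to a second copy of itself, matching each row's parent_id to another row's id. Use LEFT JOIN so rows with parent_id=NULL are kept.
  - task 1 (Refactor): parent_id=NULL -> NULL
  - task 2 (Research): parent_id=NULL -> NULL
  - task 3 (Design): parent_id=NULL -> NULL
  - task 4 (Test): parent_id=1 -> Refactor
  - task 5 (Audit): parent_id=3 -> Design
  - task 6 (Review): parent_id=NULL -> NULL
  - task 7 (Migrate): parent_id=NULL -> NULL

SQL:
SELECT a.name AS item, b.name AS parent
FROM tasks a
LEFT JOIN tasks b ON a.parent_id = b.id

Result:
item     | parent  
---------+---------
Refactor | NULL    
Research | NULL    
Design   | NULL    
Test     | Refactor
Audit    | Design  
Review   | NULL    
Migrate  | NULL    


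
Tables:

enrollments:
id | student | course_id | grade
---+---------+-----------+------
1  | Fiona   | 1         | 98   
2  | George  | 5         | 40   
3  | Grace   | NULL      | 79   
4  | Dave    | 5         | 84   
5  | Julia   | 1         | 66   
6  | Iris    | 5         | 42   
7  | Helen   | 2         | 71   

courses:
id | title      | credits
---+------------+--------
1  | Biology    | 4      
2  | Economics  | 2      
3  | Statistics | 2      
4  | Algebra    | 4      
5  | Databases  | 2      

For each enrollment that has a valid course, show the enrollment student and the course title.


INNER JOIN keeps only enrollments rows whose course_id matches an id in courses. Walk through each enrollment:
  - enrollment 1 (Fiona): course_id=1 -> matches Biology
  - enrollment 2 (George): course_id=5 -> matches Databases
  - enrollment 3 (Grace): course_id=NULL, no match -> dropped
  - enrollment 4 (Dave): course_id=5 -> matches Databases
  - enrollment 5 (Julia): course_id=1 -> matches Biology
  - enrollment 6 (Iris): course_id=5 -> matches Databases
  - enrollment 7 (Helen): course_id=2 -> matches Economics
So 1 of 7 rows is dropped.

SQL:
SELECT a.student, b.title AS course
FROM enrollments a
INNER JOIN courses b ON a.course_id = b.id

Result:
student | course   
--------+----------
Fiona   | Biology  
George  | Databases
Dave    | Databases
Julia   | Biology  
Iris    | Databases
Helen   | Economics


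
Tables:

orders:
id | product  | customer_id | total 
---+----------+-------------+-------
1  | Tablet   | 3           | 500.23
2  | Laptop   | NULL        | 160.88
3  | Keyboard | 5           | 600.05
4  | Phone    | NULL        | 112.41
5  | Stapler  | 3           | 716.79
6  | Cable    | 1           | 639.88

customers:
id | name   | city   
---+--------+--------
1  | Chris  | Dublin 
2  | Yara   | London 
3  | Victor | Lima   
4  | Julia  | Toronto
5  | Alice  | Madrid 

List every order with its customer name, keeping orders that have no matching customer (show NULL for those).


LEFT JOIN keeps every row from orders (the left table); where customer_id has no match in customers, the customer columns become NULL. Walk through each order:
  - order 1 (Tablet): customer_id=3 -> matches Victor
  - order 2 (Laptop): customer_id=NULL, no match -> kept with NULL
  - order 3 (Keyboard): customer_id=5 -> matches Alice
  - order 4 (Phone): customer_id=NULL, no match -> kept with NULL
  - order 5 (Stapler): customer_id=3 -> matches Victor
  - order 6 (Cable): customer_id=1 -> matches Chris
All 6 rows appear; 2 have NULL customer.

SQL:
SELECT a.product, b.name AS customer
FROM orders a
LEFT JOIN customers b ON a.customer_id = b.id

Result:
product  | customer
---------+---------
Tablet   | Victor  
Laptop   | NULL    
Keyboard | Alice   
Phone    | NULL    
Stapler  | Victor  
Cable    | Chris   


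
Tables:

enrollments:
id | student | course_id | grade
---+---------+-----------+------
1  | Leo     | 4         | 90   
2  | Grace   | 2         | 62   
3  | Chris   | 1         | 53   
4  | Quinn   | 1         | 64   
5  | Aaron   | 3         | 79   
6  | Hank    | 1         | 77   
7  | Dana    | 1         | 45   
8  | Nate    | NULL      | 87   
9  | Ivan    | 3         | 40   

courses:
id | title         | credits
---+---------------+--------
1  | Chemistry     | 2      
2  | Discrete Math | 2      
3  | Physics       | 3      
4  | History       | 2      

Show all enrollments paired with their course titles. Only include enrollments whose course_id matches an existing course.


INNER JOIN keeps only enrollments rows whose course_id matches an id in courses. Walk through each enrollment:
  - enrollment 1 (Leo): course_id=4 -> matches History
  - enrollment 2 (Grace): course_id=2 -> matches Discrete Math
  - enrollment 3 (Chris): course_id=1 -> matches Chemistry
  - enrollment 4 (Quinn): course_id=1 -> matches Chemistry
  - enrollment 5 (Aaron): course_id=3 -> matches Physics
  - enrollment 6 (Hank): course_id=1 -> matches Chemistry
  - enrollment 7 (Dana): course_id=1 -> matches Chemistry
  - enrollment 8 (Nate): course_id=NULL, no match -> dropped
  - enrollment 9 (Ivan): course_id=3 -> matches Physics
So 1 of 9 rows is dropped.

SQL:
SELECT a.student, b.title AS course
FROM enrollments a
INNER JOIN courses b ON a.course_id = b.id

Result:
student | course       
--------+--------------
Leo     | History      
Grace   | Discrete Math
Chris   | Chemistry    
Quinn   | Chemistry    
Aaron   | Physics      
Hank    | Chemistry    
Dana    | Chemistry    
Ivan    | Physics      


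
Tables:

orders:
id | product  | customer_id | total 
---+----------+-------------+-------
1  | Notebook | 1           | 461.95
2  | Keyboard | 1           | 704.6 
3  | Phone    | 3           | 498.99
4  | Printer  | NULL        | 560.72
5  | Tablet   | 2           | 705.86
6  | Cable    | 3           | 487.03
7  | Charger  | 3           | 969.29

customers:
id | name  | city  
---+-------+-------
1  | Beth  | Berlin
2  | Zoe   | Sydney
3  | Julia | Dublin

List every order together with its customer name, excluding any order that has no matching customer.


INNER JOIN keeps only orders rows whose customer_id matches an id in customers. Walk through each order:
  - order 1 (Notebook): customer_id=1 -> matches Beth
  - order 2 (Keyboard): customer_id=1 -> matches Beth
  - order 3 (Phone): customer_id=3 -> matches Julia
  - order 4 (Printer): customer_id=NULL, no match -> dropped
  - order 5 (Tablet): customer_id=2 -> matches Zoe
  - order 6 (Cable): customer_id=3 -> matches Julia
  - order 7 (Charger): customer_id=3 -> matches Julia
So 1 of 7 rows is dropped.

SQL:
SELECT a.product, b.name AS customer
FROM orders a
INNER JOIN customers b ON a.customer_id = b.id

Result:
product  | customer
---------+---------
Notebook | Beth    
Keyboard | Beth    
Phone    | Julia   
Tablet   | Zoe     
Cable    | Julia   
Charger  | Julia   


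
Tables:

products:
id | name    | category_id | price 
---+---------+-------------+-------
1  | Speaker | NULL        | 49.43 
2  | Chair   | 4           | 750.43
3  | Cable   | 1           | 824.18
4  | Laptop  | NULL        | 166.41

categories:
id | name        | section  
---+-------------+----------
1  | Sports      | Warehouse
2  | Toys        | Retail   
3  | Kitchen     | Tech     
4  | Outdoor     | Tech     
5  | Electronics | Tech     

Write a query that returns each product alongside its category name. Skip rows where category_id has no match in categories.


INNER JOIN keeps only products rows whose category_id matches an id in categories. Walk through each product:
  - product 1 (Speaker): category_id=NULL, no match -> dropped
  - product 2 (Chair): category_id=4 -> matches Outdoor
  - product 3 (Cable): category_id=1 -> matches Sports
  - product 4 (Laptop): category_id=NULL, no match -> dropped
So 2 of 4 rows are dropped.

SQL:
SELECT a.name, b.name AS category
FROM products a
INNER JOIN categories b ON a.category_id = b.id

Result:
name  | category
------+---------
Chair | Outdoor 
Cable | Sports  


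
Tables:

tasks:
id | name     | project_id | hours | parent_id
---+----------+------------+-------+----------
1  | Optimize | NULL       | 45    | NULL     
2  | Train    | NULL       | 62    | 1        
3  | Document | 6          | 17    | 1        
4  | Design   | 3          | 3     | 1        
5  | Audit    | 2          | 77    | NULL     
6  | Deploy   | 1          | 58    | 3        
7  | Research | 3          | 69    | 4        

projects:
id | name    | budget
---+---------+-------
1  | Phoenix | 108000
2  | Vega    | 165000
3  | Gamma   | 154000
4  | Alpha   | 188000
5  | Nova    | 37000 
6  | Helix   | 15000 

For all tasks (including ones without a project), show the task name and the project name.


LEFT JOIN keeps every row from tasks (the left table); where project_id has no match in projects, the project columns become NULL. Walk through each task:
  - task 1 (Optimize): project_id=NULL, no match -> kept with NULL
  - task 2 (Train): project_id=NULL, no match -> kept with NULL
  - task 3 (Document): project_id=6 -> matches Helix
  - task 4 (Design): project_id=3 -> matches Gamma
  - task 5 (Audit): project_id=2 -> matches Vega
  - task 6 (Deploy): project_id=1 -> matches Phoenix
  - task 7 (Research): project_id=3 -> matches Gamma
All 7 rows appear; 2 have NULL project.

SQL:
SELECT a.name, b.name AS project
FROM tasks a
LEFT JOIN projects b ON a.project_id = b.id

Result:
name     | project
---------+--------
Optimize | NULL   
Train    | NULL   
Document | Helix  
Design   | Gamma  
Audit    | Vega   
Deploy   | Phoenix
Research | Gamma  
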